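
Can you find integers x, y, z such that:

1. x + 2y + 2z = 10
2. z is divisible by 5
Yes

Take x = 10, y = 0, z = 0. Substituting into each constraint:
  (1) 10 + 2(0) + 2(0) = 10 ✓
  (2) 0 = 5 × 0, remainder 0 ✓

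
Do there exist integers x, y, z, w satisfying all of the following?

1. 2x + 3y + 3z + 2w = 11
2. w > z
Yes

Take x = 3, y = 1, z = 0, w = 1. Substituting into each constraint:
  (1) 2(3) + 3(1) + 3(0) + 2(1) = 11 ✓
  (2) 1 > 0 ✓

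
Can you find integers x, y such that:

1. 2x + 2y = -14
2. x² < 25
Yes

Take x = 0, y = -7. Substituting into each constraint:
  (1) 2(0) + 2(-7) = -14 ✓
  (2) x² = (0)² = 0, and 0 < 25 ✓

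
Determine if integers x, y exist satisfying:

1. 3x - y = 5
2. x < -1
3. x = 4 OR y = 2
No

The full constraint system is jointly infeasible over the integers. Each constraint and what it forces:

  - 3x - y = 5: is a linear equation tying the variables together
  - x < -1: bounds one variable relative to a constant
  - x = 4 OR y = 2: forces a choice: either x = 4 or y = 2

Split on the disjunction (x = 4 OR y = 2):
  • If x = 4: this contradicts the bound x ≤ -2.
  • If y = 2: with y = 2, every remaining term of the linear equation is divisible by 3, so the left side is ≡ 0 (mod 3); but the right side 7 ≡ 1 (mod 3). No integers can satisfy it.
Both branches are infeasible, so the system has no integer solution.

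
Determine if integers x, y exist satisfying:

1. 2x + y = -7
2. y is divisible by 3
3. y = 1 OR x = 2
No

The full constraint system is jointly infeasible over the integers. Each constraint and what it forces:

  - 2x + y = -7: is a linear equation tying the variables together
  - y is divisible by 3: restricts y to multiples of 3
  - y = 1 OR x = 2: forces a choice: either y = 1 or x = 2

Split on the disjunction (y = 1 OR x = 2):
  • If y = 1: this contradicts the divisibility constraint — 1 is not a multiple of 3.
  • If x = 2: with x = 2, writing y = 3y', every remaining term of the linear equation is divisible by 3, so the left side is ≡ 0 (mod 3); but the right side -11 ≡ 1 (mod 3). No integers can satisfy it.
Both branches are infeasible, so the system has no integer solution.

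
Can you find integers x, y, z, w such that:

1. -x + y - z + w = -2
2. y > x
Yes

Take x = -1, y = 0, z = 0, w = -3. Substituting into each constraint:
  (1) 1 + 0 + 0 + (-3) = -2 ✓
  (2) 0 > -1 ✓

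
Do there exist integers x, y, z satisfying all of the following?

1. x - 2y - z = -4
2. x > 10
Yes

Take x = 11, y = 7, z = 1. Substituting into each constraint:
  (1) 11 - 2(7) + (-1) = -4 ✓
  (2) 11 > 10 ✓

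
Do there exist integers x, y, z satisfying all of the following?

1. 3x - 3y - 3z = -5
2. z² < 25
No

Even the single constraint (3x - 3y - 3z = -5) is infeasible over the integers.

  - 3x - 3y - 3z = -5: every term on the left is divisible by 3, so the LHS ≡ 0 (mod 3), but the RHS -5 is not — no integer solution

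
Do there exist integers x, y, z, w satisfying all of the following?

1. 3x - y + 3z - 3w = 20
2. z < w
Yes

Take x = 0, y = -23, z = -1, w = 0. Substituting into each constraint:
  (1) 3(0) + 23 + 3(-1) - 3(0) = 20 ✓
  (2) -1 < 0 ✓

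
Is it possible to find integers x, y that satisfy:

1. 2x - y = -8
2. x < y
Yes

Take x = -4, y = 0. Substituting into each constraint:
  (1) 2(-4) + 0 = -8 ✓
  (2) -4 < 0 ✓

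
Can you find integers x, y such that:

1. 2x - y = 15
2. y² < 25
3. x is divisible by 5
No

The full constraint system is jointly infeasible over the integers. Each constraint and what it forces:

  - 2x - y = 15: is a linear equation tying the variables together
  - y² < 25: restricts y to |y| ≤ 4
  - x is divisible by 5: restricts x to multiples of 5

The bounds confine y to {-4, -3, -2, -1, 0, 1, 2, 3, 4}. For each value, substitute into the equation:
  • y = -4: the equation gives 2x = 11, so x would not be an integer.
  • y = -3: the equation forces x = 6, but 5 does not divide 6.
  • y = -2: the equation gives 2x = 13, so x would not be an integer.
  • y = -1: the equation forces x = 7, but 5 does not divide 7.
  • y = 0: the equation gives 2x = 15, so x would not be an integer.
  • y = 1: the equation forces x = 8, but 5 does not divide 8.
  • y = 2: the equation gives 2x = 17, so x would not be an integer.
  • y = 3: the equation forces x = 9, but 5 does not divide 9.
  • y = 4: the equation gives 2x = 19, so x would not be an integer.
Every case fails, so no integer solution exists.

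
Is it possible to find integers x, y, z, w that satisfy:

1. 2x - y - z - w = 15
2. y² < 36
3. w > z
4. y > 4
Yes

Take x = 11, y = 5, z = 0, w = 2. Substituting into each constraint:
  (1) 2(11) + (-5) + 0 + (-2) = 15 ✓
  (2) y² = (5)² = 25, and 25 < 36 ✓
  (3) 2 > 0 ✓
  (4) 5 > 4 ✓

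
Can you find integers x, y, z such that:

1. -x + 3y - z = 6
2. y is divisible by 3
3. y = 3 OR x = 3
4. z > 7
Yes

Take x = -5, y = 3, z = 8. Substituting into each constraint:
  (1) 5 + 3(3) + (-8) = 6 ✓
  (2) 3 = 3 × 1, remainder 0 ✓
  (3) y = 3, target 3 ✓ (first branch holds)
  (4) 8 > 7 ✓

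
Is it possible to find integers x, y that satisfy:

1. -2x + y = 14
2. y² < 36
Yes

Take x = -7, y = 0. Substituting into each constraint:
  (1) -2(-7) + 0 = 14 ✓
  (2) y² = (0)² = 0, and 0 < 36 ✓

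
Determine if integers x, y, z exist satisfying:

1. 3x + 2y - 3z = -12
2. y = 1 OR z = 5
Yes

Take x = -1, y = 3, z = 5. Substituting into each constraint:
  (1) 3(-1) + 2(3) - 3(5) = -12 ✓
  (2) z = 5, target 5 ✓ (second branch holds)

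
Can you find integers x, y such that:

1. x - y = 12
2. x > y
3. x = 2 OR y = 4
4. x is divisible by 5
No

A contradictory subset is {x - y = 12, x = 2 OR y = 4, x is divisible by 5}. No integer assignment can satisfy these jointly:

  - x - y = 12: is a linear equation tying the variables together
  - x = 2 OR y = 4: forces a choice: either x = 2 or y = 4
  - x is divisible by 5: restricts x to multiples of 5

Split on the disjunction (x = 2 OR y = 4):
  • If x = 2: this contradicts the divisibility constraint — 2 is not a multiple of 5.
  • If y = 4: with y = 4, writing x = 5x', every remaining term of the linear equation is divisible by 5, so the left side is ≡ 0 (mod 5); but the right side 16 ≡ 1 (mod 5). No integers can satisfy it.
Both branches are infeasible, so the system has no integer solution.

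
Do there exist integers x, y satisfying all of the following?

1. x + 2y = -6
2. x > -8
Yes

Take x = -6, y = 0. Substituting into each constraint:
  (1) (-6) + 2(0) = -6 ✓
  (2) -6 > -8 ✓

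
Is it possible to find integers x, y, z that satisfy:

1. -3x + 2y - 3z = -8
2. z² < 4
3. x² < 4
Yes

Take x = 0, y = -4, z = 0. Substituting into each constraint:
  (1) -3(0) + 2(-4) - 3(0) = -8 ✓
  (2) z² = (0)² = 0, and 0 < 4 ✓
  (3) x² = (0)² = 0, and 0 < 4 ✓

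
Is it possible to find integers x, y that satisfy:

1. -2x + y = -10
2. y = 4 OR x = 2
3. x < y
No

The full constraint system is jointly infeasible over the integers. Each constraint and what it forces:

  - -2x + y = -10: is a linear equation tying the variables together
  - y = 4 OR x = 2: forces a choice: either y = 4 or x = 2
  - x < y: bounds one variable relative to another variable

Split on the disjunction (y = 4 OR x = 2):
  • If y = 4: the equation forces x = 7, giving (y, x) = (4, 7), which violates y > x.
  • If x = 2: the equation forces y = -6, giving (x, y) = (2, -6), which violates y > x.
Both branches are infeasible, so the system has no integer solution.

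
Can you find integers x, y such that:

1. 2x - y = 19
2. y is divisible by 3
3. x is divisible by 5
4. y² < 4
No

The full constraint system is jointly infeasible over the integers. Each constraint and what it forces:

  - 2x - y = 19: is a linear equation tying the variables together
  - y is divisible by 3: restricts y to multiples of 3
  - x is divisible by 5: restricts x to multiples of 5
  - y² < 4: restricts y to |y| ≤ 1

The bounds confine y to {0} with 3 | y. For each value, substitute into the equation:
  • y = 0: the equation gives 2x = 19, so x would not be an integer.
Every case fails, so no integer solution exists.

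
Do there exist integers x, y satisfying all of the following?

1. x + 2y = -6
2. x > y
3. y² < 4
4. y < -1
No

A contradictory subset is {y² < 4, y < -1}. No integer assignment can satisfy these jointly:

  - y² < 4: restricts y to |y| ≤ 1
  - y < -1: bounds one variable relative to a constant

Direct contradiction: the bounds on y require y ≥ -1 and y ≤ -2 simultaneously, which is empty.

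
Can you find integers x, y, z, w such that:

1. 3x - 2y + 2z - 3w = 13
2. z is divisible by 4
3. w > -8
Yes

Take x = 0, y = 1, z = 0, w = -5. Substituting into each constraint:
  (1) 3(0) - 2(1) + 2(0) - 3(-5) = 13 ✓
  (2) 0 = 4 × 0, remainder 0 ✓
  (3) -5 > -8 ✓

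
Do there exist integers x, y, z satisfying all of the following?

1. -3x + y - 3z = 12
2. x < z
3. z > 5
Yes

Take x = 0, y = 30, z = 6. Substituting into each constraint:
  (1) -3(0) + 30 - 3(6) = 12 ✓
  (2) 0 < 6 ✓
  (3) 6 > 5 ✓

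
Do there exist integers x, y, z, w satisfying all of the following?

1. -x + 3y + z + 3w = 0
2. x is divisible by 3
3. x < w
Yes

Take x = 0, y = -1, z = 0, w = 1. Substituting into each constraint:
  (1) 0 + 3(-1) + 0 + 3(1) = 0 ✓
  (2) 0 = 3 × 0, remainder 0 ✓
  (3) 0 < 1 ✓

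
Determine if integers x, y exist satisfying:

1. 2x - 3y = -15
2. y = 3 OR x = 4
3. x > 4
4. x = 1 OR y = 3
No

A contradictory subset is {2x - 3y = -15, y = 3 OR x = 4, x > 4}. No integer assignment can satisfy these jointly:

  - 2x - 3y = -15: is a linear equation tying the variables together
  - y = 3 OR x = 4: forces a choice: either y = 3 or x = 4
  - x > 4: bounds one variable relative to a constant

Split on the disjunction (y = 3 OR x = 4):
  • If y = 3: the equation forces x = -3, which contradicts the bound x ≥ 5.
  • If x = 4: this contradicts the bound x ≥ 5.
Both branches are infeasible, so the system has no integer solution.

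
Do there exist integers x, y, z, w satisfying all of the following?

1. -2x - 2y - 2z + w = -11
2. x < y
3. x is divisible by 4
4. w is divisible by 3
Yes

Take x = 8, y = 15, z = -1, w = 33. Substituting into each constraint:
  (1) -2(8) - 2(15) - 2(-1) + 33 = -11 ✓
  (2) 8 < 15 ✓
  (3) 8 = 4 × 2, remainder 0 ✓
  (4) 33 = 3 × 11, remainder 0 ✓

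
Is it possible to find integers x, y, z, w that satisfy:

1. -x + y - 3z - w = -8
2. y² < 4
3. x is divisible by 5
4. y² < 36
Yes

Take x = 0, y = 0, z = 2, w = 2. Substituting into each constraint:
  (1) 0 + 0 - 3(2) + (-2) = -8 ✓
  (2) y² = (0)² = 0, and 0 < 4 ✓
  (3) 0 = 5 × 0, remainder 0 ✓
  (4) y² = (0)² = 0, and 0 < 36 ✓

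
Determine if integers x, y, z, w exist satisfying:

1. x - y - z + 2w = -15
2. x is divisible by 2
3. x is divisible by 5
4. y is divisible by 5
Yes

Take x = 0, y = 0, z = 15, w = 0. Substituting into each constraint:
  (1) 0 + 0 + (-15) + 2(0) = -15 ✓
  (2) 0 = 2 × 0, remainder 0 ✓
  (3) 0 = 5 × 0, remainder 0 ✓
  (4) 0 = 5 × 0, remainder 0 ✓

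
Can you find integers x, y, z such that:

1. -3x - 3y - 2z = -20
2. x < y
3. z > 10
Yes

Take x = -2, y = 0, z = 13. Substituting into each constraint:
  (1) -3(-2) - 3(0) - 2(13) = -20 ✓
  (2) -2 < 0 ✓
  (3) 13 > 10 ✓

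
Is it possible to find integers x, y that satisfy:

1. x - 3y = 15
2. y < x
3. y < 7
Yes

Take x = -6, y = -7. Substituting into each constraint:
  (1) (-6) - 3(-7) = 15 ✓
  (2) -7 < -6 ✓
  (3) -7 < 7 ✓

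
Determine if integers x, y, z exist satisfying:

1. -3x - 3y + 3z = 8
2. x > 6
No

Even the single constraint (-3x - 3y + 3z = 8) is infeasible over the integers.

  - -3x - 3y + 3z = 8: every term on the left is divisible by 3, so the LHS ≡ 0 (mod 3), but the RHS 8 is not — no integer solution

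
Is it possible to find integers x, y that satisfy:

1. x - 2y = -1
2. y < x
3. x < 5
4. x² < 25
Yes

Take x = 3, y = 2. Substituting into each constraint:
  (1) 3 - 2(2) = -1 ✓
  (2) 2 < 3 ✓
  (3) 3 < 5 ✓
  (4) x² = (3)² = 9, and 9 < 25 ✓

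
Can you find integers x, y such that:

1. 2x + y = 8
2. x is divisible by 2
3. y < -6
Yes

Take x = 8, y = -8. Substituting into each constraint:
  (1) 2(8) + (-8) = 8 ✓
  (2) 8 = 2 × 4, remainder 0 ✓
  (3) -8 < -6 ✓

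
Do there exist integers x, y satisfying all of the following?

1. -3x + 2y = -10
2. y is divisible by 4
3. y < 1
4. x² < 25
Yes

Take x = -2, y = -8. Substituting into each constraint:
  (1) -3(-2) + 2(-8) = -10 ✓
  (2) -8 = 4 × -2, remainder 0 ✓
  (3) -8 < 1 ✓
  (4) x² = (-2)² = 4, and 4 < 25 ✓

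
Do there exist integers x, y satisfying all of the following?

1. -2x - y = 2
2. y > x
Yes

Take x = -1, y = 0. Substituting into each constraint:
  (1) -2(-1) + 0 = 2 ✓
  (2) 0 > -1 ✓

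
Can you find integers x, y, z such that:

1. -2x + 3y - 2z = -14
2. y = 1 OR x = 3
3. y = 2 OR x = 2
Yes

Take x = 3, y = 2, z = 7. Substituting into each constraint:
  (1) -2(3) + 3(2) - 2(7) = -14 ✓
  (2) x = 3, target 3 ✓ (second branch holds)
  (3) y = 2, target 2 ✓ (first branch holds)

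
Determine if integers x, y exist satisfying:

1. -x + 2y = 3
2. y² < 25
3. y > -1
Yes

Take x = 1, y = 2. Substituting into each constraint:
  (1) (-1) + 2(2) = 3 ✓
  (2) y² = (2)² = 4, and 4 < 25 ✓
  (3) 2 > -1 ✓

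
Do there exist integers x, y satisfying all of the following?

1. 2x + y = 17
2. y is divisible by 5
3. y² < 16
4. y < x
No

A contradictory subset is {2x + y = 17, y is divisible by 5, y² < 16}. No integer assignment can satisfy these jointly:

  - 2x + y = 17: is a linear equation tying the variables together
  - y is divisible by 5: restricts y to multiples of 5
  - y² < 16: restricts y to |y| ≤ 3

The bounds confine y to {0} with 5 | y. For each value, substitute into the equation:
  • y = 0: the equation gives 2x = 17, so x would not be an integer.
Every case fails, so no integer solution exists.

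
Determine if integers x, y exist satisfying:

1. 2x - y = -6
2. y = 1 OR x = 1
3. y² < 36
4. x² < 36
No

A contradictory subset is {2x - y = -6, y = 1 OR x = 1, y² < 36}. No integer assignment can satisfy these jointly:

  - 2x - y = -6: is a linear equation tying the variables together
  - y = 1 OR x = 1: forces a choice: either y = 1 or x = 1
  - y² < 36: restricts y to |y| ≤ 5

Split on the disjunction (y = 1 OR x = 1):
  • If y = 1: with y = 1, every remaining term of the linear equation is divisible by 2, so the left side is ≡ 0 (mod 2); but the right side -5 ≡ 1 (mod 2). No integers can satisfy it.
  • If x = 1: the equation forces y = 8, but y² < 36 requires |y| ≤ 5.
Both branches are infeasible, so the system has no integer solution.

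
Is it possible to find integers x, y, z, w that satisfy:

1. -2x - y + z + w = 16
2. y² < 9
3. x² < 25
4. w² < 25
Yes

Take x = 0, y = 0, z = 16, w = 0. Substituting into each constraint:
  (1) -2(0) + 0 + 16 + 0 = 16 ✓
  (2) y² = (0)² = 0, and 0 < 9 ✓
  (3) x² = (0)² = 0, and 0 < 25 ✓
  (4) w² = (0)² = 0, and 0 < 25 ✓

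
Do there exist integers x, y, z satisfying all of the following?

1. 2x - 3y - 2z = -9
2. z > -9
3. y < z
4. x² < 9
Yes

Take x = 0, y = 1, z = 3. Substituting into each constraint:
  (1) 2(0) - 3(1) - 2(3) = -9 ✓
  (2) 3 > -9 ✓
  (3) 1 < 3 ✓
  (4) x² = (0)² = 0, and 0 < 9 ✓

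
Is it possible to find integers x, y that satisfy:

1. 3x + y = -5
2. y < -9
Yes

Take x = 2, y = -11. Substituting into each constraint:
  (1) 3(2) + (-11) = -5 ✓
  (2) -11 < -9 ✓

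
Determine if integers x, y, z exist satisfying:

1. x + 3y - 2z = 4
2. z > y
Yes

Take x = 6, y = 0, z = 1. Substituting into each constraint:
  (1) 6 + 3(0) - 2(1) = 4 ✓
  (2) 1 > 0 ✓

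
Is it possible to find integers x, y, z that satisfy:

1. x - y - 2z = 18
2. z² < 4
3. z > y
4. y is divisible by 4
Yes

Take x = 20, y = 0, z = 1. Substituting into each constraint:
  (1) 20 + 0 - 2(1) = 18 ✓
  (2) z² = (1)² = 1, and 1 < 4 ✓
  (3) 1 > 0 ✓
  (4) 0 = 4 × 0, remainder 0 ✓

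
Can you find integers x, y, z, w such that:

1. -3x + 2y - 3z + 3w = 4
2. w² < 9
Yes

Take x = 0, y = 2, z = 0, w = 0. Substituting into each constraint:
  (1) -3(0) + 2(2) - 3(0) + 3(0) = 4 ✓
  (2) w² = (0)² = 0, and 0 < 9 ✓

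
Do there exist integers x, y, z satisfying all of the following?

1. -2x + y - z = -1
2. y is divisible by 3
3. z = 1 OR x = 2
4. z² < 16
Yes

Take x = 2, y = 0, z = -3. Substituting into each constraint:
  (1) -2(2) + 0 + 3 = -1 ✓
  (2) 0 = 3 × 0, remainder 0 ✓
  (3) x = 2, target 2 ✓ (second branch holds)
  (4) z² = (-3)² = 9, and 9 < 16 ✓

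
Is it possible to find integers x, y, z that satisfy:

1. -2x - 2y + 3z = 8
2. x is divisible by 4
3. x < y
Yes

Take x = 0, y = 2, z = 4. Substituting into each constraint:
  (1) -2(0) - 2(2) + 3(4) = 8 ✓
  (2) 0 = 4 × 0, remainder 0 ✓
  (3) 0 < 2 ✓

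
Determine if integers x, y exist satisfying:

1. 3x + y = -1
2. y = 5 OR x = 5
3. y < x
Yes

Take x = 5, y = -16. Substituting into each constraint:
  (1) 3(5) + (-16) = -1 ✓
  (2) x = 5, target 5 ✓ (second branch holds)
  (3) -16 < 5 ✓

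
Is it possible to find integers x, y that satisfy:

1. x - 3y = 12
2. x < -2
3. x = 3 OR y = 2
No

The full constraint system is jointly infeasible over the integers. Each constraint and what it forces:

  - x - 3y = 12: is a linear equation tying the variables together
  - x < -2: bounds one variable relative to a constant
  - x = 3 OR y = 2: forces a choice: either x = 3 or y = 2

Split on the disjunction (x = 3 OR y = 2):
  • If x = 3: this contradicts the bound x ≤ -3.
  • If y = 2: the equation forces x = 18, which contradicts the bound x ≤ -3.
Both branches are infeasible, so the system has no integer solution.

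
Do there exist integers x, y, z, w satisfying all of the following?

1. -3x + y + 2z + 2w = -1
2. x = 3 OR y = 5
Yes

Take x = 3, y = 8, z = 0, w = 0. Substituting into each constraint:
  (1) -3(3) + 8 + 2(0) + 2(0) = -1 ✓
  (2) x = 3, target 3 ✓ (first branch holds)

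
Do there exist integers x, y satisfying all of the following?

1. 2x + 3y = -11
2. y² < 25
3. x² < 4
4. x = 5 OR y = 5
No

A contradictory subset is {y² < 25, x² < 4, x = 5 OR y = 5}. No integer assignment can satisfy these jointly:

  - y² < 25: restricts y to |y| ≤ 4
  - x² < 4: restricts x to |x| ≤ 1
  - x = 5 OR y = 5: forces a choice: either x = 5 or y = 5

Split on the disjunction (x = 5 OR y = 5):
  • If x = 5: this contradicts x² < 4, which requires |x| ≤ 1.
  • If y = 5: this contradicts y² < 25, which requires |y| ≤ 4.
Both branches are infeasible, so the system has no integer solution.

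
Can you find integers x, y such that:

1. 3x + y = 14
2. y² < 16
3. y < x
Yes

Take x = 4, y = 2. Substituting into each constraint:
  (1) 3(4) + 2 = 14 ✓
  (2) y² = (2)² = 4, and 4 < 16 ✓
  (3) 2 < 4 ✓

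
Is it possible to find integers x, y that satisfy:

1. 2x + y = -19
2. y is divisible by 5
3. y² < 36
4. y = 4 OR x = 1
No

A contradictory subset is {2x + y = -19, y is divisible by 5, y = 4 OR x = 1}. No integer assignment can satisfy these jointly:

  - 2x + y = -19: is a linear equation tying the variables together
  - y is divisible by 5: restricts y to multiples of 5
  - y = 4 OR x = 1: forces a choice: either y = 4 or x = 1

Split on the disjunction (y = 4 OR x = 1):
  • If y = 4: this contradicts the divisibility constraint — 4 is not a multiple of 5.
  • If x = 1: with x = 1, writing y = 5y', every remaining term of the linear equation is divisible by 5, so the left side is ≡ 0 (mod 5); but the right side -21 ≡ 4 (mod 5). No integers can satisfy it.
Both branches are infeasible, so the system has no integer solution.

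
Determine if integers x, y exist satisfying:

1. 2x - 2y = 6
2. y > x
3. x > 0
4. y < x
No

A contradictory subset is {y > x, y < x}. No integer assignment can satisfy these jointly:

  - y > x: bounds one variable relative to another variable
  - y < x: bounds one variable relative to another variable

Direct contradiction: y > x and x > y cannot both hold.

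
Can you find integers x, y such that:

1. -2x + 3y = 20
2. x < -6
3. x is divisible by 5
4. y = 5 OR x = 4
No

A contradictory subset is {-2x + 3y = 20, x < -6, y = 5 OR x = 4}. No integer assignment can satisfy these jointly:

  - -2x + 3y = 20: is a linear equation tying the variables together
  - x < -6: bounds one variable relative to a constant
  - y = 5 OR x = 4: forces a choice: either y = 5 or x = 4

Split on the disjunction (y = 5 OR x = 4):
  • If y = 5: with y = 5, every remaining term of the linear equation is divisible by 2, so the left side is ≡ 0 (mod 2); but the right side 5 ≡ 1 (mod 2). No integers can satisfy it.
  • If x = 4: this contradicts the bound x ≤ -7.
Both branches are infeasible, so the system has no integer solution.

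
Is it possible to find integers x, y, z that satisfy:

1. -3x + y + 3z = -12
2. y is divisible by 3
Yes

Take x = 4, y = 0, z = 0. Substituting into each constraint:
  (1) -3(4) + 0 + 3(0) = -12 ✓
  (2) 0 = 3 × 0, remainder 0 ✓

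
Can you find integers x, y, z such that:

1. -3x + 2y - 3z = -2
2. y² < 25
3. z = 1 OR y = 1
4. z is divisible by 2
No

A contradictory subset is {-3x + 2y - 3z = -2, z = 1 OR y = 1, z is divisible by 2}. No integer assignment can satisfy these jointly:

  - -3x + 2y - 3z = -2: is a linear equation tying the variables together
  - z = 1 OR y = 1: forces a choice: either z = 1 or y = 1
  - z is divisible by 2: restricts z to multiples of 2

Split on the disjunction (z = 1 OR y = 1):
  • If z = 1: this contradicts the divisibility constraint — 1 is not a multiple of 2.
  • If y = 1: with y = 1, writing z = 2z', every remaining term of the linear equation is divisible by 3, so the left side is ≡ 0 (mod 3); but the right side -4 ≡ 2 (mod 3). No integers can satisfy it.
Both branches are infeasible, so the system has no integer solution.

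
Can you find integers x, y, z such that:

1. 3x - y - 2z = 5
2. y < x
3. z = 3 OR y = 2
Yes

Take x = 4, y = 1, z = 3. Substituting into each constraint:
  (1) 3(4) + (-1) - 2(3) = 5 ✓
  (2) 1 < 4 ✓
  (3) z = 3, target 3 ✓ (first branch holds)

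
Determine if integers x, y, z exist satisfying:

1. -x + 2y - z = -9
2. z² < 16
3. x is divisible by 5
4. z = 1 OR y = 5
Yes

Take x = 20, y = 5, z = -1. Substituting into each constraint:
  (1) (-20) + 2(5) + 1 = -9 ✓
  (2) z² = (-1)² = 1, and 1 < 16 ✓
  (3) 20 = 5 × 4, remainder 0 ✓
  (4) y = 5, target 5 ✓ (second branch holds)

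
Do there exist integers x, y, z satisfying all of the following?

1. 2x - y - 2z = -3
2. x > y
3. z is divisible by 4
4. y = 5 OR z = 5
Yes

Take x = 9, y = 5, z = 8. Substituting into each constraint:
  (1) 2(9) + (-5) - 2(8) = -3 ✓
  (2) 9 > 5 ✓
  (3) 8 = 4 × 2, remainder 0 ✓
  (4) y = 5, target 5 ✓ (first branch holds)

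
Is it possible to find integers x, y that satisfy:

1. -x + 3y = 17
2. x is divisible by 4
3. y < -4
Yes

Take x = -32, y = -5. Substituting into each constraint:
  (1) 32 + 3(-5) = 17 ✓
  (2) -32 = 4 × -8, remainder 0 ✓
  (3) -5 < -4 ✓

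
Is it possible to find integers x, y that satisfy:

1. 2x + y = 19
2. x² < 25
Yes

Take x = 0, y = 19. Substituting into each constraint:
  (1) 2(0) + 19 = 19 ✓
  (2) x² = (0)² = 0, and 0 < 25 ✓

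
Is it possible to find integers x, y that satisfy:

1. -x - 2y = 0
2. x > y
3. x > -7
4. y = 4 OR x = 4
Yes

Take x = 4, y = -2. Substituting into each constraint:
  (1) (-4) - 2(-2) = 0 ✓
  (2) 4 > -2 ✓
  (3) 4 > -7 ✓
  (4) x = 4, target 4 ✓ (second branch holds)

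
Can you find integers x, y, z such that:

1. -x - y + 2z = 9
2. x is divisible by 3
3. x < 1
Yes

Take x = 0, y = -9, z = 0. Substituting into each constraint:
  (1) 0 + 9 + 2(0) = 9 ✓
  (2) 0 = 3 × 0, remainder 0 ✓
  (3) 0 < 1 ✓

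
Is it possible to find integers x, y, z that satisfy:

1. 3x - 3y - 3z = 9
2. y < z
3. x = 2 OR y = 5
Yes

Take x = 14, y = 5, z = 6. Substituting into each constraint:
  (1) 3(14) - 3(5) - 3(6) = 9 ✓
  (2) 5 < 6 ✓
  (3) y = 5, target 5 ✓ (second branch holds)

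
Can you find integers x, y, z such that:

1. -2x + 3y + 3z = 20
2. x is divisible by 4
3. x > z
Yes

Take x = 32, y = -3, z = 31. Substituting into each constraint:
  (1) -2(32) + 3(-3) + 3(31) = 20 ✓
  (2) 32 = 4 × 8, remainder 0 ✓
  (3) 32 > 31 ✓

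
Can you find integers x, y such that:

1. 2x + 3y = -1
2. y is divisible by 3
Yes

Take x = 4, y = -3. Substituting into each constraint:
  (1) 2(4) + 3(-3) = -1 ✓
  (2) -3 = 3 × -1, remainder 0 ✓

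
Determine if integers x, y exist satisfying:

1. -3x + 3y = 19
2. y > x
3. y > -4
No

Even the single constraint (-3x + 3y = 19) is infeasible over the integers.

  - -3x + 3y = 19: every term on the left is divisible by 3, so the LHS ≡ 0 (mod 3), but the RHS 19 is not — no integer solution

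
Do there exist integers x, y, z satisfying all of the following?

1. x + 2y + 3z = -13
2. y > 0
Yes

Take x = 0, y = 1, z = -5. Substituting into each constraint:
  (1) 0 + 2(1) + 3(-5) = -13 ✓
  (2) 1 > 0 ✓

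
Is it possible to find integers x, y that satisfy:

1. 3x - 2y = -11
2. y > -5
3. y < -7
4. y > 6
No

A contradictory subset is {y > -5, y < -7}. No integer assignment can satisfy these jointly:

  - y > -5: bounds one variable relative to a constant
  - y < -7: bounds one variable relative to a constant

Direct contradiction: the bounds on y require y ≥ -4 and y ≤ -8 simultaneously, which is empty.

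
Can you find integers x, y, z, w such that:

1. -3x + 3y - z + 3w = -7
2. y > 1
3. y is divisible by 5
Yes

Take x = 0, y = 5, z = 1, w = -7. Substituting into each constraint:
  (1) -3(0) + 3(5) + (-1) + 3(-7) = -7 ✓
  (2) 5 > 1 ✓
  (3) 5 = 5 × 1, remainder 0 ✓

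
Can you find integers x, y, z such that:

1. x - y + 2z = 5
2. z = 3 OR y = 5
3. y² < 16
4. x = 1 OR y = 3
Yes

Take x = 1, y = 2, z = 3. Substituting into each constraint:
  (1) 1 + (-2) + 2(3) = 5 ✓
  (2) z = 3, target 3 ✓ (first branch holds)
  (3) y² = (2)² = 4, and 4 < 16 ✓
  (4) x = 1, target 1 ✓ (first branch holds)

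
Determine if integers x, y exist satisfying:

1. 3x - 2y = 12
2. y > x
Yes

Take x = 14, y = 15. Substituting into each constraint:
  (1) 3(14) - 2(15) = 12 ✓
  (2) 15 > 14 ✓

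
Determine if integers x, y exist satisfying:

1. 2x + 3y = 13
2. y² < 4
Yes

Take x = 5, y = 1. Substituting into each constraint:
  (1) 2(5) + 3(1) = 13 ✓
  (2) y² = (1)² = 1, and 1 < 4 ✓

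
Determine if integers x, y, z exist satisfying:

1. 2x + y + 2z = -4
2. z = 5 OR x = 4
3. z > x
Yes

Take x = 4, y = -22, z = 5. Substituting into each constraint:
  (1) 2(4) + (-22) + 2(5) = -4 ✓
  (2) z = 5, target 5 ✓ (first branch holds)
  (3) 5 > 4 ✓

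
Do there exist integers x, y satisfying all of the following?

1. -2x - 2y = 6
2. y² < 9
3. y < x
Yes

Take x = -1, y = -2. Substituting into each constraint:
  (1) -2(-1) - 2(-2) = 6 ✓
  (2) y² = (-2)² = 4, and 4 < 9 ✓
  (3) -2 < -1 ✓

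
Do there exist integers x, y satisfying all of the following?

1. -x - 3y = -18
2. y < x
Yes

Take x = 6, y = 4. Substituting into each constraint:
  (1) (-6) - 3(4) = -18 ✓
  (2) 4 < 6 ✓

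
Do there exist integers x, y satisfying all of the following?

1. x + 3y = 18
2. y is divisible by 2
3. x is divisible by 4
Yes

Take x = 0, y = 6. Substituting into each constraint:
  (1) 0 + 3(6) = 18 ✓
  (2) 6 = 2 × 3, remainder 0 ✓
  (3) 0 = 4 × 0, remainder 0 ✓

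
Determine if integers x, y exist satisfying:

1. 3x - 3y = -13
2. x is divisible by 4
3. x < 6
No

Even the single constraint (3x - 3y = -13) is infeasible over the integers.

  - 3x - 3y = -13: every term on the left is divisible by 3, so the LHS ≡ 0 (mod 3), but the RHS -13 is not — no integer solution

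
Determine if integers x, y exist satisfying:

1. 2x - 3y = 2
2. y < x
Yes

Take x = 1, y = 0. Substituting into each constraint:
  (1) 2(1) - 3(0) = 2 ✓
  (2) 0 < 1 ✓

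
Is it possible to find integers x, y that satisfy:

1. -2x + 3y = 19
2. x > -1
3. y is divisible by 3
Yes

Take x = 4, y = 9. Substituting into each constraint:
  (1) -2(4) + 3(9) = 19 ✓
  (2) 4 > -1 ✓
  (3) 9 = 3 × 3, remainder 0 ✓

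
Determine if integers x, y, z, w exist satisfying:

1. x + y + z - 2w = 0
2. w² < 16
Yes

Take x = 0, y = 0, z = 0, w = 0. Substituting into each constraint:
  (1) 0 + 0 + 0 - 2(0) = 0 ✓
  (2) w² = (0)² = 0, and 0 < 16 ✓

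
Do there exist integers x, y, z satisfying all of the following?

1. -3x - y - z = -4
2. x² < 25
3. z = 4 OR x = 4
Yes

Take x = 0, y = 0, z = 4. Substituting into each constraint:
  (1) -3(0) + 0 + (-4) = -4 ✓
  (2) x² = (0)² = 0, and 0 < 25 ✓
  (3) z = 4, target 4 ✓ (first branch holds)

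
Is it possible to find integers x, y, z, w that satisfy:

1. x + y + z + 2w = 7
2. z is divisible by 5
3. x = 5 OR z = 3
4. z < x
Yes

Take x = 5, y = 0, z = 0, w = 1. Substituting into each constraint:
  (1) 5 + 0 + 0 + 2(1) = 7 ✓
  (2) 0 = 5 × 0, remainder 0 ✓
  (3) x = 5, target 5 ✓ (first branch holds)
  (4) 0 < 5 ✓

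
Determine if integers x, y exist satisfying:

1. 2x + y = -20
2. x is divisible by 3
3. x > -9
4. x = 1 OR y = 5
No

The full constraint system is jointly infeasible over the integers. Each constraint and what it forces:

  - 2x + y = -20: is a linear equation tying the variables together
  - x is divisible by 3: restricts x to multiples of 3
  - x > -9: bounds one variable relative to a constant
  - x = 1 OR y = 5: forces a choice: either x = 1 or y = 5

Split on the disjunction (x = 1 OR y = 5):
  • If x = 1: this contradicts the divisibility constraint — 1 is not a multiple of 3.
  • If y = 5: with y = 5, writing x = 3x', every remaining term of the linear equation is divisible by 6, so the left side is ≡ 0 (mod 6); but the right side -25 ≡ 5 (mod 6). No integers can satisfy it.
Both branches are infeasible, so the system has no integer solution.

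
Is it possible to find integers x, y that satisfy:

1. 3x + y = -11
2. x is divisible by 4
Yes

Take x = 0, y = -11. Substituting into each constraint:
  (1) 3(0) + (-11) = -11 ✓
  (2) 0 = 4 × 0, remainder 0 ✓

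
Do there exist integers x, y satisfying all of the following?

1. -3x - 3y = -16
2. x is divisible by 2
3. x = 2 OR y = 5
No

Even the single constraint (-3x - 3y = -16) is infeasible over the integers.

  - -3x - 3y = -16: every term on the left is divisible by 3, so the LHS ≡ 0 (mod 3), but the RHS -16 is not — no integer solution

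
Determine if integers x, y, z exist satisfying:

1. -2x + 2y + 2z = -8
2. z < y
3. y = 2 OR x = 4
Yes

Take x = 4, y = 1, z = -1. Substituting into each constraint:
  (1) -2(4) + 2(1) + 2(-1) = -8 ✓
  (2) -1 < 1 ✓
  (3) x = 4, target 4 ✓ (second branch holds)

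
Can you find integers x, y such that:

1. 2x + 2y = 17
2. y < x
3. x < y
No

Even the single constraint (2x + 2y = 17) is infeasible over the integers.

  - 2x + 2y = 17: every term on the left is divisible by 2, so the LHS ≡ 0 (mod 2), but the RHS 17 is not — no integer solution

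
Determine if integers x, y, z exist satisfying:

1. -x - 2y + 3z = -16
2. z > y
Yes

Take x = 19, y = 0, z = 1. Substituting into each constraint:
  (1) (-19) - 2(0) + 3(1) = -16 ✓
  (2) 1 > 0 ✓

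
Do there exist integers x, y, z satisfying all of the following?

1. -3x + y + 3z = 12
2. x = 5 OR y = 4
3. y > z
Yes

Take x = 5, y = 9, z = 6. Substituting into each constraint:
  (1) -3(5) + 9 + 3(6) = 12 ✓
  (2) x = 5, target 5 ✓ (first branch holds)
  (3) 9 > 6 ✓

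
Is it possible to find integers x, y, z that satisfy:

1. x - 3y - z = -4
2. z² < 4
Yes

Take x = 0, y = 1, z = 1. Substituting into each constraint:
  (1) 0 - 3(1) + (-1) = -4 ✓
  (2) z² = (1)² = 1, and 1 < 4 ✓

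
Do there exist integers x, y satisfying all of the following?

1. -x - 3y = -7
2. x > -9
Yes

Take x = 7, y = 0. Substituting into each constraint:
  (1) (-7) - 3(0) = -7 ✓
  (2) 7 > -9 ✓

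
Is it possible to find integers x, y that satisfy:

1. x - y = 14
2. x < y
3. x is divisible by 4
No

A contradictory subset is {x - y = 14, x < y}. No integer assignment can satisfy these jointly:

  - x - y = 14: is a linear equation tying the variables together
  - x < y: bounds one variable relative to another variable

From the equation, x − y = 14, i.e. y − x = -14; but y > x requires y − x ≥ 1. Contradiction.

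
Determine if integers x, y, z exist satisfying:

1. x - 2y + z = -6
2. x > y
Yes

Take x = 0, y = -1, z = -8. Substituting into each constraint:
  (1) 0 - 2(-1) + (-8) = -6 ✓
  (2) 0 > -1 ✓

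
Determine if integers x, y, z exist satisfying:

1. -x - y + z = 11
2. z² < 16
Yes

Take x = 0, y = -11, z = 0. Substituting into each constraint:
  (1) 0 + 11 + 0 = 11 ✓
  (2) z² = (0)² = 0, and 0 < 16 ✓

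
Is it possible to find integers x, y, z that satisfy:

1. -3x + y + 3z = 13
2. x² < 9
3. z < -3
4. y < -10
No

The full constraint system is jointly infeasible over the integers. Each constraint and what it forces:

  - -3x + y + 3z = 13: is a linear equation tying the variables together
  - x² < 9: restricts x to |x| ≤ 2
  - z < -3: bounds one variable relative to a constant
  - y < -10: bounds one variable relative to a constant

Range argument: with x ∈ [-2, 2], y ∈ [−∞, -11], z ∈ [−∞, -4], the left side of the equation is at most -17, but the right side is 13 > -17. No integer solution exists.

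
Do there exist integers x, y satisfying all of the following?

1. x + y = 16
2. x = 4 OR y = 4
Yes

Take x = 4, y = 12. Substituting into each constraint:
  (1) 4 + 12 = 16 ✓
  (2) x = 4, target 4 ✓ (first branch holds)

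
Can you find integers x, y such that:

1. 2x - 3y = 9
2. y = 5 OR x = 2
Yes

Take x = 12, y = 5. Substituting into each constraint:
  (1) 2(12) - 3(5) = 9 ✓
  (2) y = 5, target 5 ✓ (first branch holds)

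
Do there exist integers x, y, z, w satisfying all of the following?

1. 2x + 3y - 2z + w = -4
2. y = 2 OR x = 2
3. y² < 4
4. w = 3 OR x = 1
Yes

Take x = 2, y = 1, z = 7, w = 3. Substituting into each constraint:
  (1) 2(2) + 3(1) - 2(7) + 3 = -4 ✓
  (2) x = 2, target 2 ✓ (second branch holds)
  (3) y² = (1)² = 1, and 1 < 4 ✓
  (4) w = 3, target 3 ✓ (first branch holds)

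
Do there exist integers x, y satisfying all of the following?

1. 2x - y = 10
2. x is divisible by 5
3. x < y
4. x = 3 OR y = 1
No

A contradictory subset is {2x - y = 10, x < y, x = 3 OR y = 1}. No integer assignment can satisfy these jointly:

  - 2x - y = 10: is a linear equation tying the variables together
  - x < y: bounds one variable relative to another variable
  - x = 3 OR y = 1: forces a choice: either x = 3 or y = 1

Split on the disjunction (x = 3 OR y = 1):
  • If x = 3: the equation forces y = -4, giving (x, y) = (3, -4), which violates y > x.
  • If y = 1: with y = 1, every remaining term of the linear equation is divisible by 2, so the left side is ≡ 0 (mod 2); but the right side 11 ≡ 1 (mod 2). No integers can satisfy it.
Both branches are infeasible, so the system has no integer solution.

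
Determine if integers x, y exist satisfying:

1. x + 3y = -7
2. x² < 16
Yes

Take x = -1, y = -2. Substituting into each constraint:
  (1) (-1) + 3(-2) = -7 ✓
  (2) x² = (-1)² = 1, and 1 < 16 ✓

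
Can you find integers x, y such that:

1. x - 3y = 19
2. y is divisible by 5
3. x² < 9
No

The full constraint system is jointly infeasible over the integers. Each constraint and what it forces:

  - x - 3y = 19: is a linear equation tying the variables together
  - y is divisible by 5: restricts y to multiples of 5
  - x² < 9: restricts x to |x| ≤ 2

The bounds confine x to {-2, -1, 0, 1, 2}. For each value, substitute into the equation:
  • x = -2: the equation forces y = -7, but 5 does not divide -7.
  • x = -1: the equation gives -3y = 20, so y would not be an integer.
  • x = 0: the equation gives -3y = 19, so y would not be an integer.
  • x = 1: the equation forces y = -6, but 5 does not divide -6.
  • x = 2: the equation gives -3y = 17, so y would not be an integer.
Every case fails, so no integer solution exists.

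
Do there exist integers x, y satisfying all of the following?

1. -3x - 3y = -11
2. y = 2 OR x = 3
No

Even the single constraint (-3x - 3y = -11) is infeasible over the integers.

  - -3x - 3y = -11: every term on the left is divisible by 3, so the LHS ≡ 0 (mod 3), but the RHS -11 is not — no integer solution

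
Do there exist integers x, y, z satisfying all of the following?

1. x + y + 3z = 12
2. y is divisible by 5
Yes

Take x = 0, y = 0, z = 4. Substituting into each constraint:
  (1) 0 + 0 + 3(4) = 12 ✓
  (2) 0 = 5 × 0, remainder 0 ✓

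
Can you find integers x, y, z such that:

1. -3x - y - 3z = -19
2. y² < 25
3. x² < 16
Yes

Take x = 0, y = -2, z = 7. Substituting into each constraint:
  (1) -3(0) + 2 - 3(7) = -19 ✓
  (2) y² = (-2)² = 4, and 4 < 25 ✓
  (3) x² = (0)² = 0, and 0 < 16 ✓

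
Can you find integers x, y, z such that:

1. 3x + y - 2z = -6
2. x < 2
Yes

Take x = 0, y = -6, z = 0. Substituting into each constraint:
  (1) 3(0) + (-6) - 2(0) = -6 ✓
  (2) 0 < 2 ✓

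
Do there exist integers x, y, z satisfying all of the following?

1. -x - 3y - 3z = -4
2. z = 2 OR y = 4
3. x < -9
Yes

Take x = -17, y = 5, z = 2. Substituting into each constraint:
  (1) 17 - 3(5) - 3(2) = -4 ✓
  (2) z = 2, target 2 ✓ (first branch holds)
  (3) -17 < -9 ✓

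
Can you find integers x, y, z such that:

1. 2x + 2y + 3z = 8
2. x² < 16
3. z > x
Yes

Take x = 1, y = 0, z = 2. Substituting into each constraint:
  (1) 2(1) + 2(0) + 3(2) = 8 ✓
  (2) x² = (1)² = 1, and 1 < 16 ✓
  (3) 2 > 1 ✓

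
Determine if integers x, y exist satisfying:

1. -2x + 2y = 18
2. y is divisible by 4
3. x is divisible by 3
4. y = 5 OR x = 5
No

The full constraint system is jointly infeasible over the integers. Each constraint and what it forces:

  - -2x + 2y = 18: is a linear equation tying the variables together
  - y is divisible by 4: restricts y to multiples of 4
  - x is divisible by 3: restricts x to multiples of 3
  - y = 5 OR x = 5: forces a choice: either y = 5 or x = 5

Split on the disjunction (y = 5 OR x = 5):
  • If y = 5: this contradicts the divisibility constraint — 5 is not a multiple of 4.
  • If x = 5: this contradicts the divisibility constraint — 5 is not a multiple of 3.
Both branches are infeasible, so the system has no integer solution.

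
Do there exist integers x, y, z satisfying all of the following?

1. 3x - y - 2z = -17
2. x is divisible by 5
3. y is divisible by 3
Yes

Take x = 0, y = 21, z = -2. Substituting into each constraint:
  (1) 3(0) + (-21) - 2(-2) = -17 ✓
  (2) 0 = 5 × 0, remainder 0 ✓
  (3) 21 = 3 × 7, remainder 0 ✓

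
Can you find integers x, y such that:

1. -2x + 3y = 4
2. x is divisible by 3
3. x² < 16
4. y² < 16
No

A contradictory subset is {-2x + 3y = 4, x is divisible by 3}. No integer assignment can satisfy these jointly:

  - -2x + 3y = 4: is a linear equation tying the variables together
  - x is divisible by 3: restricts x to multiples of 3

Modular obstruction: writing x = 3x', every remaining term of the linear equation is divisible by 3, so the left side is ≡ 0 (mod 3); but the right side 4 ≡ 1 (mod 3). No integers can satisfy it.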